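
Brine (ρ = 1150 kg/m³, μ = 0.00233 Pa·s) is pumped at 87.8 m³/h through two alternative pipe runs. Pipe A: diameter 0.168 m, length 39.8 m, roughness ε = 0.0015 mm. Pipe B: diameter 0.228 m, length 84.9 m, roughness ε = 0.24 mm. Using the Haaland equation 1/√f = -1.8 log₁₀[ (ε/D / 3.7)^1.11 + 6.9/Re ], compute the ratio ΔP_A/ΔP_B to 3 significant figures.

ΔP_A/ΔP_B ≈ 1.71

Pipe A: V = Q/A = 0.02439/0.02217 = 1.1 m/s; Re = 9.123e+04; ε/D = 8.93e-06; Haaland → f = 0.0182; ΔP_A = f(L/D)(ρV²/2) = 3001 Pa.
Pipe B: V = Q/A = 0.02439/0.04083 = 0.5974 m/s; Re = 6.722e+04; ε/D = 0.00105; Haaland → f = 0.02303; ΔP_B = f(L/D)(ρV²/2) = 1760 Pa.
ΔP_A/ΔP_B = 3001/1760 = 1.71.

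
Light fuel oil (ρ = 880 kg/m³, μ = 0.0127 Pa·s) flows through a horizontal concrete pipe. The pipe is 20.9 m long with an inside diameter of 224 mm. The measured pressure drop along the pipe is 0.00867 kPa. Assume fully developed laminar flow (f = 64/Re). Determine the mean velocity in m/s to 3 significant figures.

For laminar flow, f = 64/Re with Re = ρVD/μ, so Darcy-Weisbach reduces to ΔP = 32μLV/D². Solving for V: V = ΔP·D²/(32μL) = 8.67·(0.224)²/(32·0.0127·20.9) = 0.05122 m/s.
Check: Re = ρVD/μ = 880·0.05122·0.224/0.0127 = 795 < 2300, so the laminar assumption holds.

V ≈ 0.0512 m/s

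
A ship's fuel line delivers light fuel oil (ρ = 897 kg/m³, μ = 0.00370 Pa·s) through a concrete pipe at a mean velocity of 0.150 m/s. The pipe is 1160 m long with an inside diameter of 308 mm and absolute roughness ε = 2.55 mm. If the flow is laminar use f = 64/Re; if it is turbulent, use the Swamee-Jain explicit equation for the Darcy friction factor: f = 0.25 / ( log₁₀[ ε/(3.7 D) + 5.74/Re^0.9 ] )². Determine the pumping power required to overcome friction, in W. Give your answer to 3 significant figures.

Reynolds number Re = ρVD/μ = 897 · 0.15 · 0.308 / 0.0037 = 1.12e+04.
Re > 4000 → turbulent. Relative roughness ε/D = 0.00255/0.308 = 0.00828. Swamee-Jain: f = 0.25/(log₁₀[0.00828/3.7 + 5.74/1.12e+04^0.9])² = 0.25/(log₁₀[0.00224 + 0.0013])² = 0.25/(-2.451)² = 0.04161.
Darcy-Weisbach: ΔP = f(L/D)(ρV²/2) = 0.04161·(1160/0.308)·(897·0.15²/2) = 0.04161·3766·10.09 = 1582 Pa.
Q = V·A = 0.15·0.07451 = 0.01118 m³/s.
Pumping power P = QΔP = 0.01118·1582 = 17.68 W = 17.7 W.

P ≈ 17.7 W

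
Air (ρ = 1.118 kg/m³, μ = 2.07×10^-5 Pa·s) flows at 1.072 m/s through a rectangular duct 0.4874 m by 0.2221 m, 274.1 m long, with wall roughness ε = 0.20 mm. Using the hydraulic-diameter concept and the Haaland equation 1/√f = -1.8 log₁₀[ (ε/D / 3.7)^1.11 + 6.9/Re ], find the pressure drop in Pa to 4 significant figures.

ΔP ≈ 15.98 Pa

Hydraulic diameter D_h = 4A/P = 4·(0.4874·0.2221)/(2·(0.4874+0.2221)) = 0.433/1.419 = 0.3051 m.
Re = ρVD_h/μ = 1.118·1.072·0.3051/2.07e-05 = 1.767e+04.
ε/D_h = 0.0002/0.3051 = 0.000655; Haaland gives 1/√f = -1.8 log₁₀[6.85e-05+0.000391] = 6.009, so f = 0.0277.
ΔP = f(L/D_h)(ρV²/2) = 0.0277·274.1/0.3051·0.6424 = 15.98 Pa.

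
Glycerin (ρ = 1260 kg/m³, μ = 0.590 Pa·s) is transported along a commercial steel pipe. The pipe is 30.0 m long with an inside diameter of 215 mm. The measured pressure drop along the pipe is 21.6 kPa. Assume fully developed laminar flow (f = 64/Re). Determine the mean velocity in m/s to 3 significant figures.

For laminar flow, f = 64/Re with Re = ρVD/μ, so Darcy-Weisbach reduces to ΔP = 32μLV/D². Solving for V: V = ΔP·D²/(32μL) = 2.16e+04·(0.215)²/(32·0.59·30) = 1.763 m/s.
Check: Re = ρVD/μ = 1260·1.763·0.215/0.59 = 809.4 < 2300, so the laminar assumption holds.

V ≈ 1.76 m/s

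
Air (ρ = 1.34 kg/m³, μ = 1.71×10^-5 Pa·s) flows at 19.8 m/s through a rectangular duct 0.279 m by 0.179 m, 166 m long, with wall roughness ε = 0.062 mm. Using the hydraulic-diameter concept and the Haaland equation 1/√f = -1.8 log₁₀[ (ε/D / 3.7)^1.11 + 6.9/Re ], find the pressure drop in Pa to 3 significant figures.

Hydraulic diameter D_h = 4A/P = 4·(0.279·0.179)/(2·(0.279+0.179)) = 0.1998/0.916 = 0.2181 m.
Re = ρVD_h/μ = 1.34·19.8·0.2181/1.71e-05 = 3.384e+05.
ε/D_h = 6.2e-05/0.2181 = 0.000284; Haaland gives 1/√f = -1.8 log₁₀[2.71e-05+2.04e-05] = 7.782, so f = 0.01651.
ΔP = f(L/D_h)(ρV²/2) = 0.01651·166/0.2181·262.7 = 3301 Pa.

ΔP ≈ 3300 Pa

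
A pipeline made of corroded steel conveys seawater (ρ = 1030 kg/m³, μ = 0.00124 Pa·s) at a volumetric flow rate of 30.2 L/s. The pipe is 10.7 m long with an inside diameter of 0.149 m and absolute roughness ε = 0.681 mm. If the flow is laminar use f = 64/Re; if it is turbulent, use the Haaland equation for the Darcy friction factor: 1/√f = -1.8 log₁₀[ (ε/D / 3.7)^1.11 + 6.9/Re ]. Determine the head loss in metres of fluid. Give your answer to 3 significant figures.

Q = 30.2 L/s = 30.2/1000 = 0.0302 m³/s.
Cross-sectional area A = πD²/4 = π(0.149)²/4 = 0.01744 m²; mean velocity V = Q/A = 0.0302/0.01744 = 1.732 m/s.
Reynolds number Re = ρVD/μ = 1030 · 1.732 · 0.149 / 0.00124 = 2.144e+05.
Re > 4000 → turbulent. Relative roughness ε/D = 0.000681/0.149 = 0.00457. Haaland: 1/√f = -1.8 log₁₀[(0.00457/3.7)^1.11 + 6.9/2.144e+05] = -1.8 log₁₀[0.000591 + 3.22e-05] = 5.769, so f = 0.03004.
Darcy-Weisbach: ΔP = f(L/D)(ρV²/2) = 0.03004·(10.7/0.149)·(1030·1.732²/2) = 0.03004·71.81·1545 = 3333 Pa.
Head loss h_f = ΔP/(ρg) = 3333/(1030·9.81) = 0.330 m.

h_f ≈ 0.330 m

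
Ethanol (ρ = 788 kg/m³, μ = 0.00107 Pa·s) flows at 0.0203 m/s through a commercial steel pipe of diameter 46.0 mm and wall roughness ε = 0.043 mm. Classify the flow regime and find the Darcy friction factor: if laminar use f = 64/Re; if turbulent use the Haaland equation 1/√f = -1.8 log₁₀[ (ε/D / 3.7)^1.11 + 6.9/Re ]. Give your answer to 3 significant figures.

Re = ρVD/μ = 788·0.0203·0.046/0.00107 = 687.7.
Re < 2300 → laminar, so f = 64/Re = 0.09306 (roughness is irrelevant in laminar flow).

f ≈ 0.0931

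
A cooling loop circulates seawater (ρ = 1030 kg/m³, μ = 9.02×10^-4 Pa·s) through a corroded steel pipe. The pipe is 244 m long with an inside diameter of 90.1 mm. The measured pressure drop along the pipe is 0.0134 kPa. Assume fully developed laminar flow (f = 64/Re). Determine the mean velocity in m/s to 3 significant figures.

V ≈ 0.0154 m/s

For laminar flow, f = 64/Re with Re = ρVD/μ, so Darcy-Weisbach reduces to ΔP = 32μLV/D². Solving for V: V = ΔP·D²/(32μL) = 13.4·(0.0901)²/(32·0.000902·244) = 0.01545 m/s.
Check: Re = ρVD/μ = 1030·0.01545·0.0901/0.000902 = 1589 < 2300, so the laminar assumption holds.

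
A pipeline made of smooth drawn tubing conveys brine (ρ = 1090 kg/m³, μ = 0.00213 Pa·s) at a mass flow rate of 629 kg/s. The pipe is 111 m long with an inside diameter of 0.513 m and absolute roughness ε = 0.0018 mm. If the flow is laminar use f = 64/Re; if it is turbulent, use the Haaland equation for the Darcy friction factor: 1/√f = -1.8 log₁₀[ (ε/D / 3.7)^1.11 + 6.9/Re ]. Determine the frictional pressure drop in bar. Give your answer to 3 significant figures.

ΔP ≈ 0.113 bar

A = πD²/4 = π(0.513)²/4 = 0.2067 m²; mean velocity V = ṁ/(ρA) = 629/(1090 · 0.2067) = 2.792 m/s.
Reynolds number Re = ρVD/μ = 1090 · 2.792 · 0.513 / 0.00213 = 7.329e+05.
Re > 4000 → turbulent. Relative roughness ε/D = 1.8e-06/0.513 = 3.51e-06. Haaland: 1/√f = -1.8 log₁₀[(3.51e-06/3.7)^1.11 + 6.9/7.329e+05] = -1.8 log₁₀[2.06e-07 + 9.41e-06] = 9.03, so f = 0.01226.
Darcy-Weisbach: ΔP = f(L/D)(ρV²/2) = 0.01226·(111/0.513)·(1090·2.792²/2) = 0.01226·216.4·4248 = 1.127e+04 Pa.
ΔP = 1.127e+04 Pa = 0.113 bar.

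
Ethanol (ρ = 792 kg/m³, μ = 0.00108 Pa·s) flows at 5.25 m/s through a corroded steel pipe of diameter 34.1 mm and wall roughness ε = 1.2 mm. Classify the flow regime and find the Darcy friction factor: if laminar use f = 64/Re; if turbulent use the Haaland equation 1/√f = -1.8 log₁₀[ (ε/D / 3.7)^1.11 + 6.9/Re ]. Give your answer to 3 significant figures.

Re = ρVD/μ = 792·5.25·0.0341/0.00108 = 1.313e+05.
Re > 4000 → turbulent. ε/D = 0.0012/0.0341 = 0.0352; Haaland: 1/√f = -1.8 log₁₀[0.0057 + 5.26e-05] = 4.032, so f = 0.0615.

f ≈ 0.0615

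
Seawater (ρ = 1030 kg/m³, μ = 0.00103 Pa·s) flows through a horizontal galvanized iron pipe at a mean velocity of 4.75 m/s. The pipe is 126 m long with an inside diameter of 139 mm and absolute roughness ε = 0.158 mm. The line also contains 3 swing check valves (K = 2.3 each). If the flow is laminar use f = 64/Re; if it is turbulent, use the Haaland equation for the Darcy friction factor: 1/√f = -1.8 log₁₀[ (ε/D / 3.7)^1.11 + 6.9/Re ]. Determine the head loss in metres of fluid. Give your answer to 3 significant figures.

Reynolds number Re = ρVD/μ = 1030 · 4.75 · 0.139 / 0.00103 = 6.602e+05.
Re > 4000 → turbulent. Relative roughness ε/D = 0.000158/0.139 = 0.00114. Haaland: 1/√f = -1.8 log₁₀[(0.00114/3.7)^1.11 + 6.9/6.602e+05] = -1.8 log₁₀[0.000126 + 1.05e-05] = 6.956, so f = 0.02067.
Total minor-loss coefficient ΣK = 3·2.3 = 6.9.
ΔP = [f·L/D + ΣK]·(ρV²/2) = [0.02067·126/0.139 + 6.9]·(1030·4.75²/2) = [18.73 + 6.9]·1.162e+04 = 2.979e+05 Pa.
Head loss h_f = ΔP/(ρg) = 2.979e+05/(1030·9.81) = 29.5 m.

h_f ≈ 29.5 m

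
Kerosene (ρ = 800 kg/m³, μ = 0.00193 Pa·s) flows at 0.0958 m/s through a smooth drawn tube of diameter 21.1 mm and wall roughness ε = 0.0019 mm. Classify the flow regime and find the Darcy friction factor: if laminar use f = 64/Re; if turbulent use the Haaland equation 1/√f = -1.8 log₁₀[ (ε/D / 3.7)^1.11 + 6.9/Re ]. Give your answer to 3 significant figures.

f ≈ 0.0764

Re = ρVD/μ = 800·0.0958·0.0211/0.00193 = 837.9.
Re < 2300 → laminar, so f = 64/Re = 0.07638 (roughness is irrelevant in laminar flow).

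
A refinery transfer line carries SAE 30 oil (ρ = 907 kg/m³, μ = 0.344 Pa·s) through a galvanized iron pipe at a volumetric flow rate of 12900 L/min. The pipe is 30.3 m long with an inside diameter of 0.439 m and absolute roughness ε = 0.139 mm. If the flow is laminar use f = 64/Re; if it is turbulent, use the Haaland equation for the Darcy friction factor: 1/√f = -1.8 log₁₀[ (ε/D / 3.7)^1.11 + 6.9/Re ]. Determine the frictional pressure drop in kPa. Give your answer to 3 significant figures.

ΔP ≈ 2.46 kPa

Q = 12900 L/min = 12900/60000 = 0.215 m³/s.
Cross-sectional area A = πD²/4 = π(0.439)²/4 = 0.1514 m²; mean velocity V = Q/A = 0.215/0.1514 = 1.42 m/s.
Reynolds number Re = ρVD/μ = 907 · 1.42 · 0.439 / 0.344 = 1644.
Re < 2300 → laminar flow, so f = 64/Re = 64/1644 = 0.03893 (the turbulent correlation is not needed).
Darcy-Weisbach: ΔP = f(L/D)(ρV²/2) = 0.03893·(30.3/0.439)·(907·1.42²/2) = 0.03893·69.02·915 = 2458 Pa.
ΔP = 2458 Pa = 2.46 kPa.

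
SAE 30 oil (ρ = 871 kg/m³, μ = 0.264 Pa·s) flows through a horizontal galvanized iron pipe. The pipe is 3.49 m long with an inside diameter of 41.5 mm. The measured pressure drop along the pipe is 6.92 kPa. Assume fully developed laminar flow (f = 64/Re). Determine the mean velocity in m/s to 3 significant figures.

For laminar flow, f = 64/Re with Re = ρVD/μ, so Darcy-Weisbach reduces to ΔP = 32μLV/D². Solving for V: V = ΔP·D²/(32μL) = 6920·(0.0415)²/(32·0.264·3.49) = 0.4042 m/s.
Check: Re = ρVD/μ = 871·0.4042·0.0415/0.264 = 55.35 < 2300, so the laminar assumption holds.

V ≈ 0.404 m/s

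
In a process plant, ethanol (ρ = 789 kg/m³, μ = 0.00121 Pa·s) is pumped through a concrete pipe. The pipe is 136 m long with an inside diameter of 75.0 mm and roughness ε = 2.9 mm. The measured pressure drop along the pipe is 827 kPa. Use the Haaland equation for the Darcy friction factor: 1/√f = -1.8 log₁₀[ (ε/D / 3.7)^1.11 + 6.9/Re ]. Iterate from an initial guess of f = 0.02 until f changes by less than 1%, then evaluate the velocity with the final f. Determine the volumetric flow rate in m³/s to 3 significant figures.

Rearranging Darcy-Weisbach: V = √(2·ΔP·D/(f·L·ρ)). With ε/D = 0.0029/0.075 = 0.0387, iterate starting from f = 0.02:
  f = 0.02 → V = √(2·8.27e+05·0.075/(0.02·136·789)) = 7.603 m/s; Re = ρVD/μ = 3.718e+05; f → 0.06391
  f = 0.06391 → V = 4.253 m/s; Re = 2.08e+05; f → 0.06397
Converged (Δf/f < 1%). With the final f = 0.06397: V = √(2·8.27e+05·0.075/(0.06397·136·789)) = 4.251 m/s.
Q = V·A = 4.251·(π/4·0.075²) = 0.01878 m³/s = 0.0188 m³/s.

Q ≈ 0.0188 m³/s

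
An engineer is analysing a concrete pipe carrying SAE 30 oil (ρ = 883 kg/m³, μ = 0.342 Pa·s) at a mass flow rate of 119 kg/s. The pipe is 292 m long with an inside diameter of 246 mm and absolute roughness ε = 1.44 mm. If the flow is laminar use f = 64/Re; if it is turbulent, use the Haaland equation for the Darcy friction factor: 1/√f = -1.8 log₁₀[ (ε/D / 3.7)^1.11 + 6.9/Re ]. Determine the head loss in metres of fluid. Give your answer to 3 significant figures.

A = πD²/4 = π(0.246)²/4 = 0.04753 m²; mean velocity V = ṁ/(ρA) = 119/(883 · 0.04753) = 2.835 m/s.
Reynolds number Re = ρVD/μ = 883 · 2.835 · 0.246 / 0.342 = 1801.
Re < 2300 → laminar flow, so f = 64/Re = 64/1801 = 0.03554 (the turbulent correlation is not needed).
Darcy-Weisbach: ΔP = f(L/D)(ρV²/2) = 0.03554·(292/0.246)·(883·2.835²/2) = 0.03554·1187·3550 = 1.497e+05 Pa.
Head loss h_f = ΔP/(ρg) = 1.497e+05/(883·9.81) = 17.3 m.

h_f ≈ 17.3 m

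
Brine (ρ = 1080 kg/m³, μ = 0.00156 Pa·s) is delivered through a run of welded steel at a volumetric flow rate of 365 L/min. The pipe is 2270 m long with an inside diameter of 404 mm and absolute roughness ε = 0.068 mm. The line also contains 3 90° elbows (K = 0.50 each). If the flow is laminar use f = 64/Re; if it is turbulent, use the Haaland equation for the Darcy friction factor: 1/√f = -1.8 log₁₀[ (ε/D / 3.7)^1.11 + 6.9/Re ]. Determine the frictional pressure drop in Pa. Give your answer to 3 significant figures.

ΔP ≈ 199 Pa

Q = 365 L/min = 365/60000 = 0.006083 m³/s.
Cross-sectional area A = πD²/4 = π(0.404)²/4 = 0.1282 m²; mean velocity V = Q/A = 0.006083/0.1282 = 0.04746 m/s.
Reynolds number Re = ρVD/μ = 1080 · 0.04746 · 0.404 / 0.00156 = 1.327e+04.
Re > 4000 → turbulent. Relative roughness ε/D = 6.8e-05/0.404 = 0.000168. Haaland: 1/√f = -1.8 log₁₀[(0.000168/3.7)^1.11 + 6.9/1.327e+04] = -1.8 log₁₀[1.51e-05 + 0.00052] = 5.889, so f = 0.02884.
Total minor-loss coefficient ΣK = 3·0.5 = 1.5.
ΔP = [f·L/D + ΣK]·(ρV²/2) = [0.02884·2270/0.404 + 1.5]·(1080·0.04746²/2) = [162 + 1.5]·1.216 = 198.9 Pa.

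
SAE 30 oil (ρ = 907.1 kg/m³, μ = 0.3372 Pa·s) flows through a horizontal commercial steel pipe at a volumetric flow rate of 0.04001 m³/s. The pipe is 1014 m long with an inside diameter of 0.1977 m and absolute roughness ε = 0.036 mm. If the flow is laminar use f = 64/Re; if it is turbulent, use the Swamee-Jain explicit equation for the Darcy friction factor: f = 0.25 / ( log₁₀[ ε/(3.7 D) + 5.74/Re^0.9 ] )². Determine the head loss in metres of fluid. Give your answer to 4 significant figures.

Cross-sectional area A = πD²/4 = π(0.1977)²/4 = 0.0307 m²; mean velocity V = Q/A = 0.04001/0.0307 = 1.303 m/s.
Reynolds number Re = ρVD/μ = 907.1 · 1.303 · 0.1977 / 0.337 = 693.2.
Re < 2300 → laminar flow, so f = 64/Re = 64/693.2 = 0.09233 (the turbulent correlation is not needed).
Darcy-Weisbach: ΔP = f(L/D)(ρV²/2) = 0.09233·(1014/0.1977)·(907.1·1.303²/2) = 0.09233·5129·770.5 = 3.649e+05 Pa.
Head loss h_f = ΔP/(ρg) = 3.649e+05/(907.1·9.81) = 41.00 m.

h_f ≈ 41.00 m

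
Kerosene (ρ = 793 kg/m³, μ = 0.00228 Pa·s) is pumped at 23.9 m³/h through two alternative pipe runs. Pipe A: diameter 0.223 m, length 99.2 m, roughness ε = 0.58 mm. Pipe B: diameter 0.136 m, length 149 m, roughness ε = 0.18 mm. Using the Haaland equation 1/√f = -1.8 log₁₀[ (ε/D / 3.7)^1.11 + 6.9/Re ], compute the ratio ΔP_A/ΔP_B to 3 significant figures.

ΔP_A/ΔP_B ≈ 0.0658

Pipe A: V = Q/A = 0.006639/0.03906 = 0.17 m/s; Re = 1.318e+04; ε/D = 0.0026; Haaland → f = 0.03262; ΔP_A = f(L/D)(ρV²/2) = 166.2 Pa.
Pipe B: V = Q/A = 0.006639/0.01453 = 0.457 m/s; Re = 2.162e+04; ε/D = 0.00132; Haaland → f = 0.02785; ΔP_B = f(L/D)(ρV²/2) = 2527 Pa.
ΔP_A/ΔP_B = 166.2/2527 = 0.0658.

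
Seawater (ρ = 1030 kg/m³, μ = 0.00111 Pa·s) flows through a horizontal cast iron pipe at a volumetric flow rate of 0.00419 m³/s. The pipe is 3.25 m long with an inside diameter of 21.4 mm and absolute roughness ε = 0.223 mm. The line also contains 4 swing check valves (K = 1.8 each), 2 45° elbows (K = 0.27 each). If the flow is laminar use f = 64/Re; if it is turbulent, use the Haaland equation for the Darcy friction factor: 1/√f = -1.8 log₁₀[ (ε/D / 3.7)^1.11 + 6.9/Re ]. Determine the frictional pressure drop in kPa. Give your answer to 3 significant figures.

ΔP ≈ 952 kPa

Cross-sectional area A = πD²/4 = π(0.0214)²/4 = 0.0003597 m²; mean velocity V = Q/A = 0.00419/0.0003597 = 11.65 m/s.
Reynolds number Re = ρVD/μ = 1030 · 11.65 · 0.0214 / 0.00111 = 2.313e+05.
Re > 4000 → turbulent. Relative roughness ε/D = 0.000223/0.0214 = 0.0104. Haaland: 1/√f = -1.8 log₁₀[(0.0104/3.7)^1.11 + 6.9/2.313e+05] = -1.8 log₁₀[0.00148 + 2.98e-05] = 5.08, so f = 0.03875.
Total minor-loss coefficient ΣK = 4·1.8 + 2·0.27 = 7.74.
ΔP = [f·L/D + ΣK]·(ρV²/2) = [0.03875·3.25/0.0214 + 7.74]·(1030·11.65²/2) = [5.885 + 7.74]·6.989e+04 = 9.522e+05 Pa.
ΔP = 9.522e+05 Pa = 952 kPa.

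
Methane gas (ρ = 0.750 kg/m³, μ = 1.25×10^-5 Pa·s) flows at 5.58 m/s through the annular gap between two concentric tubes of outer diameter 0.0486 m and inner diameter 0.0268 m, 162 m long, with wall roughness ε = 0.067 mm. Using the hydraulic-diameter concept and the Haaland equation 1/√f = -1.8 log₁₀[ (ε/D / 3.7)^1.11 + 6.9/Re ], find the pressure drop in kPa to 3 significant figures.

Hydraulic diameter D_h = 4A/P = D_o - D_i = 0.0486 - 0.0268 = 0.0218 m.
Re = ρVD_h/μ = 0.75·5.58·0.0218/1.25e-05 = 7299.
ε/D_h = 6.7e-05/0.0218 = 0.00307; Haaland gives 1/√f = -1.8 log₁₀[0.000381+0.000945] = 5.179, so f = 0.03728.
ΔP = f(L/D_h)(ρV²/2) = 0.03728·162/0.0218·11.68 = 3234 Pa.
ΔP = 3.23 kPa.

ΔP ≈ 3.23 kPa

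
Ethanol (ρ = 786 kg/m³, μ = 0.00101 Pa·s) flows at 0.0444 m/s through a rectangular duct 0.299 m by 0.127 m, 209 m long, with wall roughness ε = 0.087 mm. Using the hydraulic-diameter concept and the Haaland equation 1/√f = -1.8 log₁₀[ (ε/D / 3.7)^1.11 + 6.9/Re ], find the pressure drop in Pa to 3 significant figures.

ΔP ≈ 32.6 Pa

Hydraulic diameter D_h = 4A/P = 4·(0.299·0.127)/(2·(0.299+0.127)) = 0.1519/0.852 = 0.1783 m.
Re = ρVD_h/μ = 786·0.0444·0.1783/0.00101 = 6160.
ε/D_h = 8.7e-05/0.1783 = 0.000488; Haaland gives 1/√f = -1.8 log₁₀[4.94e-05+0.00112] = 5.278, so f = 0.0359.
ΔP = f(L/D_h)(ρV²/2) = 0.0359·209/0.1783·0.7747 = 32.61 Pa.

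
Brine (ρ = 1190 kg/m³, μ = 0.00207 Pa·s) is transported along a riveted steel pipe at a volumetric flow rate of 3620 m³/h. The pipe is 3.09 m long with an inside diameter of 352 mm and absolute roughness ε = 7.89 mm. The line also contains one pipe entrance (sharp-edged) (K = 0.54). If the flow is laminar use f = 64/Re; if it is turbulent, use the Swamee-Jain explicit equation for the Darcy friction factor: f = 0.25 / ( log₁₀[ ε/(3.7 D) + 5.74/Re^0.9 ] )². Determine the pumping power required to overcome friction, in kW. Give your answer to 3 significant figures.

P ≈ 63.0 kW

Q = 3620 m³/h = 3620/3600 = 1.006 m³/s.
Cross-sectional area A = πD²/4 = π(0.352)²/4 = 0.09731 m²; mean velocity V = Q/A = 1.006/0.09731 = 10.33 m/s.
Reynolds number Re = ρVD/μ = 1190 · 10.33 · 0.352 / 0.00207 = 2.091e+06.
Re > 4000 → turbulent. Relative roughness ε/D = 0.00789/0.352 = 0.0224. Swamee-Jain: f = 0.25/(log₁₀[0.0224/3.7 + 5.74/2.091e+06^0.9])² = 0.25/(log₁₀[0.00606 + 1.18e-05])² = 0.25/(-2.217)² = 0.05087.
Total minor-loss coefficient ΣK = 1·0.54 = 0.54.
ΔP = [f·L/D + ΣK]·(ρV²/2) = [0.05087·3.09/0.352 + 0.54]·(1190·10.33²/2) = [0.4466 + 0.54]·6.353e+04 = 6.268e+04 Pa.
Pumping power P = QΔP = 1.006·6.268e+04 = 63030 W = 63.0 kW.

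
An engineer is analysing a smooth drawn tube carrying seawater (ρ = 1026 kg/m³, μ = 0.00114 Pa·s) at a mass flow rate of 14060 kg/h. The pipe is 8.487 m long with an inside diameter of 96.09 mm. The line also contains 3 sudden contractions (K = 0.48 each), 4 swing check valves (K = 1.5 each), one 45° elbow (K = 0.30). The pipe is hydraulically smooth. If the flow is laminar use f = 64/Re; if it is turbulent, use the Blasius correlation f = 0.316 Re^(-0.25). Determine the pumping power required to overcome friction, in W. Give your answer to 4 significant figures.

ṁ = 14060 kg/h = 14060/3600 = 3.906 kg/s.
A = πD²/4 = π(0.09609)²/4 = 0.007252 m²; mean velocity V = ṁ/(ρA) = 3.906/(1026 · 0.007252) = 0.5249 m/s.
Reynolds number Re = ρVD/μ = 1026 · 0.5249 · 0.09609 / 0.00114 = 4.54e+04.
Re > 4000 → turbulent. Smooth-pipe (Blasius): f = 0.316 Re^(-0.25) = 0.316/(4.54e+04)^0.25 = 0.02165.
Total minor-loss coefficient ΣK = 3·0.48 + 4·1.5 + 1·0.3 = 7.74.
ΔP = [f·L/D + ΣK]·(ρV²/2) = [0.02165·8.487/0.09609 + 7.74]·(1026·0.5249²/2) = [1.912 + 7.74]·141.3 = 1364 Pa.
Q = ṁ/ρ = 3.906/1026 = 0.003807 m³/s.
Pumping power P = QΔP = 0.003807·1364 = 5.1934 W = 5.193 W.

P ≈ 5.193 W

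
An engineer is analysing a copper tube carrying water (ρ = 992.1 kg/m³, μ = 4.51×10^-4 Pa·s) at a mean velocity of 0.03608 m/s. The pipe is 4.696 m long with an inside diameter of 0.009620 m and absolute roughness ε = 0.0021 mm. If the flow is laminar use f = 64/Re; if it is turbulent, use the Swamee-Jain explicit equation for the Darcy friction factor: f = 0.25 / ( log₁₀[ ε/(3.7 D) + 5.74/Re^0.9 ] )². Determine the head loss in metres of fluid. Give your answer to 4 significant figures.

h_f ≈ 0.002715 m

Reynolds number Re = ρVD/μ = 992.1 · 0.03608 · 0.00962 / 0.000451 = 763.5.
Re < 2300 → laminar flow, so f = 64/Re = 64/763.5 = 0.08382 (the turbulent correlation is not needed).
Darcy-Weisbach: ΔP = f(L/D)(ρV²/2) = 0.08382·(4.696/0.00962)·(992.1·0.03608²/2) = 0.08382·488.1·0.6457 = 26.42 Pa.
Head loss h_f = ΔP/(ρg) = 26.42/(992.1·9.81) = 0.002715 m.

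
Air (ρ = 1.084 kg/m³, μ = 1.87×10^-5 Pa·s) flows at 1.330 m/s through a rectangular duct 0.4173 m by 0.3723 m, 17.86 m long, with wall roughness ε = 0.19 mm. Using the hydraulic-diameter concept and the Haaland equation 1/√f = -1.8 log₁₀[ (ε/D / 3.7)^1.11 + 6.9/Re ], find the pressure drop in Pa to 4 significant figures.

ΔP ≈ 1.060 Pa

Hydraulic diameter D_h = 4A/P = 4·(0.4173·0.3723)/(2·(0.4173+0.3723)) = 0.6214/1.579 = 0.3935 m.
Re = ρVD_h/μ = 1.084·1.33·0.3935/1.87e-05 = 3.034e+04.
ε/D_h = 0.00019/0.3935 = 0.000483; Haaland gives 1/√f = -1.8 log₁₀[4.88e-05+0.000227] = 6.406, so f = 0.02437.
ΔP = f(L/D_h)(ρV²/2) = 0.02437·17.86/0.3935·0.9587 = 1.06 Pa.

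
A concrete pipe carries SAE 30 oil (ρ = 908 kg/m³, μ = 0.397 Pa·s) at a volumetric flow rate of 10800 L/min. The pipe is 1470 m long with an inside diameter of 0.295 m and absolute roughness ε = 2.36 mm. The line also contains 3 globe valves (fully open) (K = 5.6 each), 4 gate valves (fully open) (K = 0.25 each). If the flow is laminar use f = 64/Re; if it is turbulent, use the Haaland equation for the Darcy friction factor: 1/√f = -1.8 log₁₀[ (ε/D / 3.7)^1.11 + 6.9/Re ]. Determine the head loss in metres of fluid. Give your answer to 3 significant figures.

Q = 10800 L/min = 10800/60000 = 0.18 m³/s.
Cross-sectional area A = πD²/4 = π(0.295)²/4 = 0.06835 m²; mean velocity V = Q/A = 0.18/0.06835 = 2.634 m/s.
Reynolds number Re = ρVD/μ = 908 · 2.634 · 0.295 / 0.397 = 1777.
Re < 2300 → laminar flow, so f = 64/Re = 64/1777 = 0.03602 (the turbulent correlation is not needed).
Total minor-loss coefficient ΣK = 3·5.6 + 4·0.25 = 17.8.
ΔP = [f·L/D + ΣK]·(ρV²/2) = [0.03602·1470/0.295 + 17.8]·(908·2.634²/2) = [179.5 + 17.8]·3149 = 6.212e+05 Pa.
Head loss h_f = ΔP/(ρg) = 6.212e+05/(908·9.81) = 69.7 m.

h_f ≈ 69.7 m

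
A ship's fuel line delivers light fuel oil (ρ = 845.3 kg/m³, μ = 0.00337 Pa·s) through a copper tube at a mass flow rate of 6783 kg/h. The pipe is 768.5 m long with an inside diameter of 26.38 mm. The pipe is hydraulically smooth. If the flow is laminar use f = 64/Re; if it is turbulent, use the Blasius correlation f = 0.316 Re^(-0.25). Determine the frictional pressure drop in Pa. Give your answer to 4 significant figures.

ΔP ≈ 5049000 Pa

ṁ = 6783 kg/h = 6783/3600 = 1.884 kg/s.
A = πD²/4 = π(0.02638)²/4 = 0.0005466 m²; mean velocity V = ṁ/(ρA) = 1.884/(845.3 · 0.0005466) = 4.078 m/s.
Reynolds number Re = ρVD/μ = 845.3 · 4.078 · 0.02638 / 0.00337 = 2.699e+04.
Re > 4000 → turbulent. Smooth-pipe (Blasius): f = 0.316 Re^(-0.25) = 0.316/(2.699e+04)^0.25 = 0.02466.
Darcy-Weisbach: ΔP = f(L/D)(ρV²/2) = 0.02466·(768.5/0.02638)·(845.3·4.078²/2) = 0.02466·2.913e+04·7029 = 5.049e+06 Pa.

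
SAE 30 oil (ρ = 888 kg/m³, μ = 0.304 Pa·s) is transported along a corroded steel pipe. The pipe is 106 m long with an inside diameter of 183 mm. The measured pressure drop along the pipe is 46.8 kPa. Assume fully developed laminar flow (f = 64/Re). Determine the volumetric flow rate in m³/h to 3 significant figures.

For laminar flow, f = 64/Re with Re = ρVD/μ, so Darcy-Weisbach reduces to ΔP = 32μLV/D². Solving for V: V = ΔP·D²/(32μL) = 4.68e+04·(0.183)²/(32·0.304·106) = 1.52 m/s.
Check: Re = ρVD/μ = 888·1.52·0.183/0.304 = 812.5 < 2300, so the laminar assumption holds.
Q = V·A = 1.52·(π/4·0.183²) = 0.03998 m³/s = 144 m³/h.

Q ≈ 144 m³/h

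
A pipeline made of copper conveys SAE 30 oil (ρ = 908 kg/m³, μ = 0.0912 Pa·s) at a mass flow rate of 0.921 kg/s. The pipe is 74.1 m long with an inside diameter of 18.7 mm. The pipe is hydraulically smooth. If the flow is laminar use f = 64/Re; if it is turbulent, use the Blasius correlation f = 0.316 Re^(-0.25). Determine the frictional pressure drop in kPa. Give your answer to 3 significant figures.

A = πD²/4 = π(0.0187)²/4 = 0.0002746 m²; mean velocity V = ṁ/(ρA) = 0.921/(908 · 0.0002746) = 3.693 m/s.
Reynolds number Re = ρVD/μ = 908 · 3.693 · 0.0187 / 0.0912 = 687.6.
Re < 2300 → laminar flow, so f = 64/Re = 64/687.6 = 0.09308 (the turbulent correlation is not needed).
Darcy-Weisbach: ΔP = f(L/D)(ρV²/2) = 0.09308·(74.1/0.0187)·(908·3.693²/2) = 0.09308·3963·6192 = 2.284e+06 Pa.
ΔP = 2.284e+06 Pa = 2280 kPa.

ΔP ≈ 2280 kPa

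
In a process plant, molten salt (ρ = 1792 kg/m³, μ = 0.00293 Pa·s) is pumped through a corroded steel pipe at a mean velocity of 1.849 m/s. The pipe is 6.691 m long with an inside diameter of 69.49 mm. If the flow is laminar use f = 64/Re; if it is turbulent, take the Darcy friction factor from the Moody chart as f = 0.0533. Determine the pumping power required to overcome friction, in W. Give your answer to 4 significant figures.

P ≈ 110.2 W

Reynolds number Re = ρVD/μ = 1792 · 1.849 · 0.06949 / 0.00293 = 7.858e+04.
Re > 4000 → turbulent; use the Moody-chart value f = 0.0533.
Darcy-Weisbach: ΔP = f(L/D)(ρV²/2) = 0.0533·(6.691/0.06949)·(1792·1.849²/2) = 0.0533·96.29·3063 = 1.572e+04 Pa.
Q = V·A = 1.849·0.003793 = 0.007012 m³/s.
Pumping power P = QΔP = 0.007012·1.572e+04 = 110.24 W = 110.2 W.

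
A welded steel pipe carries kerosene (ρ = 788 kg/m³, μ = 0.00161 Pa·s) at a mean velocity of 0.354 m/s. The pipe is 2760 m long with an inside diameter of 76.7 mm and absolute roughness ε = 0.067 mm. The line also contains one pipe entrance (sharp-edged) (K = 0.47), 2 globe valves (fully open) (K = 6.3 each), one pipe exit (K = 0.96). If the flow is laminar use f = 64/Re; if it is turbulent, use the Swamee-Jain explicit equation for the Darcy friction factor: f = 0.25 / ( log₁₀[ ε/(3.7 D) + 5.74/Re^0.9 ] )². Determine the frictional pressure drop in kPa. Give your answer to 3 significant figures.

ΔP ≈ 54.7 kPa

Reynolds number Re = ρVD/μ = 788 · 0.354 · 0.0767 / 0.00161 = 1.329e+04.
Re > 4000 → turbulent. Relative roughness ε/D = 6.7e-05/0.0767 = 0.000874. Swamee-Jain: f = 0.25/(log₁₀[0.000874/3.7 + 5.74/1.329e+04^0.9])² = 0.25/(log₁₀[0.000236 + 0.00112])² = 0.25/(-2.869)² = 0.03037.
Total minor-loss coefficient ΣK = 1·0.47 + 2·6.3 + 1·0.96 = 14.
ΔP = [f·L/D + ΣK]·(ρV²/2) = [0.03037·2760/0.0767 + 14]·(788·0.354²/2) = [1093 + 14]·49.37 = 5.466e+04 Pa.
ΔP = 5.466e+04 Pa = 54.7 kPa.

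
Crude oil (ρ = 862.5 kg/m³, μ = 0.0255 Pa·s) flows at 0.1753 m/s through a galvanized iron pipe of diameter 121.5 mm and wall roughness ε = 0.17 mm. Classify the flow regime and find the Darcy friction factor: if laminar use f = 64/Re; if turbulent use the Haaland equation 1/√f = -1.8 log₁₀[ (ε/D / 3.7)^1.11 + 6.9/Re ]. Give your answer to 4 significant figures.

f ≈ 0.08884

Re = ρVD/μ = 862.5·0.1753·0.1215/0.0255 = 720.4.
Re < 2300 → laminar, so f = 64/Re = 0.08884 (roughness is irrelevant in laminar flow).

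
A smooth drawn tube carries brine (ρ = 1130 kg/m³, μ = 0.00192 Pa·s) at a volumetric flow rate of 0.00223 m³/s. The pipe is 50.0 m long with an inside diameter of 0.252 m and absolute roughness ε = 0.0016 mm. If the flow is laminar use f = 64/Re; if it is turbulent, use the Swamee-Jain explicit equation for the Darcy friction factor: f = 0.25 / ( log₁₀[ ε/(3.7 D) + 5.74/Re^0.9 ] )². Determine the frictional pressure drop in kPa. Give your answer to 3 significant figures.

Cross-sectional area A = πD²/4 = π(0.252)²/4 = 0.04988 m²; mean velocity V = Q/A = 0.00223/0.04988 = 0.04471 m/s.
Reynolds number Re = ρVD/μ = 1130 · 0.04471 · 0.252 / 0.00192 = 6631.
Re > 4000 → turbulent. Relative roughness ε/D = 1.6e-06/0.252 = 6.35e-06. Swamee-Jain: f = 0.25/(log₁₀[6.35e-06/3.7 + 5.74/6631^0.9])² = 0.25/(log₁₀[1.72e-06 + 0.00209])² = 0.25/(-2.68)² = 0.0348.
Darcy-Weisbach: ΔP = f(L/D)(ρV²/2) = 0.0348·(50/0.252)·(1130·0.04471²/2) = 0.0348·198.4·1.129 = 7.799 Pa.
ΔP = 7.799 Pa = 0.00780 kPa.

ΔP ≈ 0.00780 kPa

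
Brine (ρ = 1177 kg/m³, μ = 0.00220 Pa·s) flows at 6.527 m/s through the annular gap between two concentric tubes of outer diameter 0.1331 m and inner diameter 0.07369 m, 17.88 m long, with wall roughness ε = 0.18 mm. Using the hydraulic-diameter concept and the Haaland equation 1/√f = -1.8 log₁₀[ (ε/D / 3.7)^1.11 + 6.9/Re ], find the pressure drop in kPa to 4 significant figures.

ΔP ≈ 202.7 kPa

Hydraulic diameter D_h = 4A/P = D_o - D_i = 0.1331 - 0.07369 = 0.05941 m.
Re = ρVD_h/μ = 1177·6.527·0.05941/0.0022 = 2.075e+05.
ε/D_h = 0.00018/0.05941 = 0.00303; Haaland gives 1/√f = -1.8 log₁₀[0.000375+3.33e-05] = 6.101, so f = 0.02687.
ΔP = f(L/D_h)(ρV²/2) = 0.02687·17.88/0.05941·2.507e+04 = 2.027e+05 Pa.
ΔP = 202.7 kPa.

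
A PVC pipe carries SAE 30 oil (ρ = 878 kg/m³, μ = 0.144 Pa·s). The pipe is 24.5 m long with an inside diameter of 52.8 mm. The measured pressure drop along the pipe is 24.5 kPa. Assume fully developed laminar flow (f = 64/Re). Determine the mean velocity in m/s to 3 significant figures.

For laminar flow, f = 64/Re with Re = ρVD/μ, so Darcy-Weisbach reduces to ΔP = 32μLV/D². Solving for V: V = ΔP·D²/(32μL) = 2.45e+04·(0.0528)²/(32·0.144·24.5) = 0.605 m/s.
Check: Re = ρVD/μ = 878·0.605·0.0528/0.144 = 194.8 < 2300, so the laminar assumption holds.

V ≈ 0.605 m/s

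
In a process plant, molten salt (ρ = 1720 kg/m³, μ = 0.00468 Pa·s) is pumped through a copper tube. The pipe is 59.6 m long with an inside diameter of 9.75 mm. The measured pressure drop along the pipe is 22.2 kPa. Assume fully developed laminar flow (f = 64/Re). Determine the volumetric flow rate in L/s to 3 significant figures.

Q ≈ 0.0177 L/s

For laminar flow, f = 64/Re with Re = ρVD/μ, so Darcy-Weisbach reduces to ΔP = 32μLV/D². Solving for V: V = ΔP·D²/(32μL) = 2.22e+04·(0.00975)²/(32·0.00468·59.6) = 0.2364 m/s.
Check: Re = ρVD/μ = 1720·0.2364·0.00975/0.00468 = 847.2 < 2300, so the laminar assumption holds.
Q = V·A = 0.2364·(π/4·0.00975²) = 1.765e-05 m³/s = 0.0177 L/s.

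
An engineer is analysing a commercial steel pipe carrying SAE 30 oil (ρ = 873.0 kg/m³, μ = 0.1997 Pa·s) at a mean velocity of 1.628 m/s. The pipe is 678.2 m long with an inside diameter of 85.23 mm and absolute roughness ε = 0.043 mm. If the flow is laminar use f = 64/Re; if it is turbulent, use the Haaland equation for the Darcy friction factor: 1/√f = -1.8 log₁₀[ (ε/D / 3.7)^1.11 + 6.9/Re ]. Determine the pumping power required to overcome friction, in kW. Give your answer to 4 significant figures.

Reynolds number Re = ρVD/μ = 873 · 1.628 · 0.08523 / 0.2 = 606.6.
Re < 2300 → laminar flow, so f = 64/Re = 64/606.6 = 0.1055 (the turbulent correlation is not needed).
Darcy-Weisbach: ΔP = f(L/D)(ρV²/2) = 0.1055·(678.2/0.08523)·(873·1.628²/2) = 0.1055·7957·1157 = 9.713e+05 Pa.
Q = V·A = 1.628·0.005705 = 0.009288 m³/s.
Pumping power P = QΔP = 0.009288·9.713e+05 = 9021.6 W = 9.022 kW.

P ≈ 9.022 kW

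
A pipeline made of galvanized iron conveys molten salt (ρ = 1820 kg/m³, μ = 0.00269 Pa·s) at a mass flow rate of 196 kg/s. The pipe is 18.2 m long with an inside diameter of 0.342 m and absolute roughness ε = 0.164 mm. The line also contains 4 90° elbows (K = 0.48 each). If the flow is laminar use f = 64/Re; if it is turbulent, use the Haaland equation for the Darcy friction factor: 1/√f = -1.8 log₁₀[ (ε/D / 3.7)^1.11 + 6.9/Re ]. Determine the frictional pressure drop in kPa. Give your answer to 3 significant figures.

ΔP ≈ 3.60 kPa

A = πD²/4 = π(0.342)²/4 = 0.09186 m²; mean velocity V = ṁ/(ρA) = 196/(1820 · 0.09186) = 1.172 m/s.
Reynolds number Re = ρVD/μ = 1820 · 1.172 · 0.342 / 0.00269 = 2.713e+05.
Re > 4000 → turbulent. Relative roughness ε/D = 0.000164/0.342 = 0.00048. Haaland: 1/√f = -1.8 log₁₀[(0.00048/3.7)^1.11 + 6.9/2.713e+05] = -1.8 log₁₀[4.84e-05 + 2.54e-05] = 7.437, so f = 0.01808.
Total minor-loss coefficient ΣK = 4·0.48 = 1.92.
ΔP = [f·L/D + ΣK]·(ρV²/2) = [0.01808·18.2/0.342 + 1.92]·(1820·1.172²/2) = [0.9622 + 1.92]·1251 = 3605 Pa.
ΔP = 3605 Pa = 3.60 kPa.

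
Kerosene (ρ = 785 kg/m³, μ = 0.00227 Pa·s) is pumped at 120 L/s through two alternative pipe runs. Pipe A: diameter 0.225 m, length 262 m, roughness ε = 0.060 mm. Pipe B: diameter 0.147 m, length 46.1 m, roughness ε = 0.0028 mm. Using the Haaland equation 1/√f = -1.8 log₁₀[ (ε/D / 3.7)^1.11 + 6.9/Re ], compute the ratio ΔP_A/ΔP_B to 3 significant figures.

ΔP_A/ΔP_B ≈ 0.818

Pipe A: V = Q/A = 0.12/0.03976 = 3.018 m/s; Re = 2.348e+05; ε/D = 0.000267; Haaland → f = 0.01699; ΔP_A = f(L/D)(ρV²/2) = 7.072e+04 Pa.
Pipe B: V = Q/A = 0.12/0.01697 = 7.071 m/s; Re = 3.594e+05; ε/D = 1.9e-05; Haaland → f = 0.01405; ΔP_B = f(L/D)(ρV²/2) = 8.645e+04 Pa.
ΔP_A/ΔP_B = 7.072e+04/8.645e+04 = 0.818.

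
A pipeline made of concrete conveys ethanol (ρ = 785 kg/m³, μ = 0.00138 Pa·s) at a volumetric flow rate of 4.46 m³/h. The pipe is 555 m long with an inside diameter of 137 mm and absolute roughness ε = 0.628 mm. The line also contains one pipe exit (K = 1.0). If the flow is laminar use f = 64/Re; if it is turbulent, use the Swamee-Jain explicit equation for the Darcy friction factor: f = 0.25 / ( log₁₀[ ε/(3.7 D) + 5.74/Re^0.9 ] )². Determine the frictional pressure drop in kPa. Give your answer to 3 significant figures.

Q = 4.46 m³/h = 4.46/3600 = 0.001239 m³/s.
Cross-sectional area A = πD²/4 = π(0.137)²/4 = 0.01474 m²; mean velocity V = Q/A = 0.001239/0.01474 = 0.08404 m/s.
Reynolds number Re = ρVD/μ = 785 · 0.08404 · 0.137 / 0.00138 = 6550.
Re > 4000 → turbulent. Relative roughness ε/D = 0.000628/0.137 = 0.00458. Swamee-Jain: f = 0.25/(log₁₀[0.00458/3.7 + 5.74/6550^0.9])² = 0.25/(log₁₀[0.00124 + 0.00211])² = 0.25/(-2.475)² = 0.04081.
Total minor-loss coefficient ΣK = 1·1 = 1.
ΔP = [f·L/D + ΣK]·(ρV²/2) = [0.04081·555/0.137 + 1]·(785·0.08404²/2) = [165.3 + 1]·2.772 = 461.1 Pa.
ΔP = 461.1 Pa = 0.461 kPa.

ΔP ≈ 0.461 kPa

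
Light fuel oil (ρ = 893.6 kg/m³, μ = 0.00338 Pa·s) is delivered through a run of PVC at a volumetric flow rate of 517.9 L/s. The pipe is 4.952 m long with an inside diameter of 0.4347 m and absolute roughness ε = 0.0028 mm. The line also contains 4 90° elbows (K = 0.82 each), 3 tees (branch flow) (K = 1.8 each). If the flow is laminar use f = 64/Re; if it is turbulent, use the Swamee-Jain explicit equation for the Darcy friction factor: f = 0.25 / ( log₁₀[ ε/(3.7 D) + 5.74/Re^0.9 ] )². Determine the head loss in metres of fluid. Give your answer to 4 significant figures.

h_f ≈ 5.484 m

Q = 517.9 L/s = 517.9/1000 = 0.5179 m³/s.
Cross-sectional area A = πD²/4 = π(0.4347)²/4 = 0.1484 m²; mean velocity V = Q/A = 0.5179/0.1484 = 3.49 m/s.
Reynolds number Re = ρVD/μ = 893.6 · 3.49 · 0.4347 / 0.00338 = 4.01e+05.
Re > 4000 → turbulent. Relative roughness ε/D = 2.8e-06/0.4347 = 6.44e-06. Swamee-Jain: f = 0.25/(log₁₀[6.44e-06/3.7 + 5.74/4.01e+05^0.9])² = 0.25/(log₁₀[1.74e-06 + 5.2e-05])² = 0.25/(-4.27)² = 0.01371.
Total minor-loss coefficient ΣK = 4·0.82 + 3·1.8 = 8.68.
ΔP = [f·L/D + ΣK]·(ρV²/2) = [0.01371·4.952/0.4347 + 8.68]·(893.6·3.49²/2) = [0.1562 + 8.68]·5441 = 4.808e+04 Pa.
Head loss h_f = ΔP/(ρg) = 4.808e+04/(893.6·9.81) = 5.484 m.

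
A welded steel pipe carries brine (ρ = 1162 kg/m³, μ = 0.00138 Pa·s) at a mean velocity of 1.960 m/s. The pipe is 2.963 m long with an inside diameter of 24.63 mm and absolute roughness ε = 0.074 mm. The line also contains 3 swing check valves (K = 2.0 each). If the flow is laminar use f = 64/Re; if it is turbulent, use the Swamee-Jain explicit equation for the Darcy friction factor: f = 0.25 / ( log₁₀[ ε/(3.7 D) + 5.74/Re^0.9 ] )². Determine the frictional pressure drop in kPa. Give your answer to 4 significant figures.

ΔP ≈ 21.30 kPa

Reynolds number Re = ρVD/μ = 1162 · 1.96 · 0.02463 / 0.00138 = 4.065e+04.
Re > 4000 → turbulent. Relative roughness ε/D = 7.4e-05/0.02463 = 0.003. Swamee-Jain: f = 0.25/(log₁₀[0.003/3.7 + 5.74/4.065e+04^0.9])² = 0.25/(log₁₀[0.000812 + 0.000408])² = 0.25/(-2.914)² = 0.02945.
Total minor-loss coefficient ΣK = 3·2 = 6.
ΔP = [f·L/D + ΣK]·(ρV²/2) = [0.02945·2.963/0.02463 + 6]·(1162·1.96²/2) = [3.543 + 6]·2232 = 2.13e+04 Pa.
ΔP = 2.13e+04 Pa = 21.30 kPa.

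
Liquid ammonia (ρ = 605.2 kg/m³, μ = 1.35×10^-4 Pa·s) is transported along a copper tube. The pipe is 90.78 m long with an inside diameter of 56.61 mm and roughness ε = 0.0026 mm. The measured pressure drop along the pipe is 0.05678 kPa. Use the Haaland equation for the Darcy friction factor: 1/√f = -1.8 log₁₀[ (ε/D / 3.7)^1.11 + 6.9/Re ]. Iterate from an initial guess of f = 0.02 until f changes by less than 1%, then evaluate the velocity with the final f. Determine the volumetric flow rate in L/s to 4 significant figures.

Rearranging Darcy-Weisbach: V = √(2·ΔP·D/(f·L·ρ)). With ε/D = 2.6e-06/0.05661 = 4.59e-05, iterate starting from f = 0.02:
  f = 0.02 → V = √(2·56.78·0.05661/(0.02·90.78·605.2)) = 0.07649 m/s; Re = ρVD/μ = 1.941e+04; f → 0.02601
  f = 0.02601 → V = 0.06707 m/s; Re = 1.702e+04; f → 0.02688
  f = 0.02688 → V = 0.06597 m/s; Re = 1.674e+04; f → 0.027
Converged (Δf/f < 1%). With the final f = 0.027: V = √(2·56.78·0.05661/(0.027·90.78·605.2)) = 0.06584 m/s.
Q = V·A = 0.06584·(π/4·0.05661²) = 0.0001657 m³/s = 0.1657 L/s.

Q ≈ 0.1657 L/s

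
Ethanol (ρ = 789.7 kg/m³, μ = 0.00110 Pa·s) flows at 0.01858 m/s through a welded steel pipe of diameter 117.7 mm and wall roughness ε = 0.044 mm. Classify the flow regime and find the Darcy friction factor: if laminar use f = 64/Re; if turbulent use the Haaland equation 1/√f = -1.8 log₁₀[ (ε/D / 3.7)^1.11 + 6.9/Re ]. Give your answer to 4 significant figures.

f ≈ 0.04077

Re = ρVD/μ = 789.7·0.01858·0.1177/0.0011 = 1570.
Re < 2300 → laminar, so f = 64/Re = 0.04077 (roughness is irrelevant in laminar flow).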